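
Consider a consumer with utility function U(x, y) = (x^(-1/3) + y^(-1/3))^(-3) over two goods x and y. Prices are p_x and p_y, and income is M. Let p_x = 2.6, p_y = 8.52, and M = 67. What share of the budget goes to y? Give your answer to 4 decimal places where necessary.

Substitute y = (y/x)·x into the budget: x* = M/(p_x + p_y·(y/x)).
Numerically y/x = 0.410582, so x* = 67/(2.6 + 8.52·0.410582) = 10.9869 and y* = 0.410582·10.9869 = 4.511.
Expenditure on y: 8.52·4.511 = 38.434; share = 0.5736.

share on y = 0.5736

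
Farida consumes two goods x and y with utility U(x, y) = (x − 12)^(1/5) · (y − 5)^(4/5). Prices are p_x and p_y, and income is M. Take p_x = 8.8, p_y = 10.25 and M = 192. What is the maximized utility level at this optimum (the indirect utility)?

V = 2.1435

This is Cobb-Douglas in (x−12, y−5): tangency gives 0.2·p_y·(y−5) = 0.8·p_x·(x−12).
After buying the subsistence bundle (12, 5), a share 0.2 of the remaining income goes to x: x* = 12 + 0.2·(M − 12p_x − 5p_y)/p_x.
Discretionary income = 192 − 12·8.8 − 5·10.25 = 35.15; x* = 12 + 0.2·35.15/8.8 = 12.7989; y* = 5 + 0.8·35.15/10.25 = 7.7434.
Utility at the optimum: U(12.7989, 7.7434) = 2.1435.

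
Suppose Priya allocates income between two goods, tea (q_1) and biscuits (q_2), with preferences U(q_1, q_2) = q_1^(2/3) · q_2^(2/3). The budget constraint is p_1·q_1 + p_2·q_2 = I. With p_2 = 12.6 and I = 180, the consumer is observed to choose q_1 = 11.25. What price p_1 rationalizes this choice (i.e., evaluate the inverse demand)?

Tangency: MRS = q_2/q_1 = p_1/p_2.
So 2/3·p_2·q_2 = 2/3·p_1·q_1; combined with the budget, a share 0.5 of income goes to q_1.
Demand: q_1*(p_1,p_2,I) = 0.5·I/p_1 and q_2* = 0.5·I/p_2.
Set q_1* = 11.25 in the demand function and solve for p_1: p_1 = 8.

p_1 = 8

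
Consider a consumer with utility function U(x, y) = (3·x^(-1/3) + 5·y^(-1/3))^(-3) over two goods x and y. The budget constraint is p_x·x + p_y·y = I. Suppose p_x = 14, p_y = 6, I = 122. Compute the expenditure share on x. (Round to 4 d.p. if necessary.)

With the ratio pinned down, the budget gives x* = I/(p_x + p_y·(y/x)) and y* = (y/x)·x*.
Numerically y/x = 2.769295, so x* = 122/(14 + 6·2.769295) = 3.9849 and y* = 2.769295·3.9849 = 11.0353.
Expenditure on x: 14·3.9849 = 55.7882; share = 0.4573.

share on x = 0.4573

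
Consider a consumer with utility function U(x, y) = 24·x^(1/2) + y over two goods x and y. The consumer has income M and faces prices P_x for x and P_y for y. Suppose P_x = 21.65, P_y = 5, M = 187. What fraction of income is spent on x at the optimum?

Thus x* = (12·P_y/P_x)² — independent of M — with the rest of income spent on y.
Plugging in: x* = (12·5/21.65)² = 7.6805, y* = 4.1436.
Expenditure on x: 21.65·7.6805 = 166.2818; share = 0.8892.

share on x = 0.8892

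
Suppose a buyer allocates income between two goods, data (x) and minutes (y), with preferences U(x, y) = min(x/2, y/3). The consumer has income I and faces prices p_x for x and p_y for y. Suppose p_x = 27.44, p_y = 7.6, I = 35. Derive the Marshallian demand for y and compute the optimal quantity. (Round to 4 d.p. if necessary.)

Leontief preferences: the optimum is at the kink where x/2 = y/3, i.e. y = (3/2)·x.
Budget: p_x·x + p_y·(3/2)·x = I, so (2·p_x + 3·p_y)·x = 2·I.
Demand: x*(p_x,p_y,I) = 2·I/(2·p_x + 3·p_y), y* = 3·I/(2·p_x + 3·p_y).
Here 2·27.44 + 3·7.6 = 77.68, giving y* = 1.3517.

y* = 1.3517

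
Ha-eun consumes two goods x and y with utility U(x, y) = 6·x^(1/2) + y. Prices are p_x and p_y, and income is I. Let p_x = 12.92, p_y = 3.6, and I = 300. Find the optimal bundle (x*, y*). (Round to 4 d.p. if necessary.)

x* = 0.6988, y* = 80.8256

Set MRS = p_x/p_y: 3·x^(−1/2) = p_x/p_y.
Solve: √x = 3·p_y/p_x, so x*(p_x,p_y) = (3·p_y/p_x)², and y* = (I − p_x·x*)/p_y.
Plugging in: x* = (3·3.6/12.92)² = 0.6988, y* = 80.8256.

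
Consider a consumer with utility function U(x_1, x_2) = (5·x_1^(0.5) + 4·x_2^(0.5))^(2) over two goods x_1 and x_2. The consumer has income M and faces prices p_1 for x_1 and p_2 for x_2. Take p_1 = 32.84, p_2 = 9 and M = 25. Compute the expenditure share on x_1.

share on x_1 = 0.2998

From the CES first-order condition, (5/4)·(x_2/x_1)^(0.5) = p_1/p_2.
Solve for the ratio: x_2/x_1 = [(4/5)·p_1/p_2]^(2).
With the ratio pinned down, the budget gives x_1* = M/(p_1 + p_2·(x_2/x_1)) and x_2* = (x_2/x_1)·x_1*.
Numerically x_2/x_1 = 8.52121, so x_1* = 25/(32.84 + 9·8.52121) = 0.2282 and x_2* = 8.52121·0.2282 = 1.9449.
Expenditure on x_1: 32.84·0.2282 = 7.4956; share = 0.2998.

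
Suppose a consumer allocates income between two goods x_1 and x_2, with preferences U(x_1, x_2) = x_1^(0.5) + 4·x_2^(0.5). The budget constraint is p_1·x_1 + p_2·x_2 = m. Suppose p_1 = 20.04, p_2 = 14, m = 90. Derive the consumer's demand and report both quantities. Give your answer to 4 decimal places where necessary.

From the CES first-order condition, (1/4)·(x_2/x_1)^(0.5) = p_1/p_2.
Hence x_2/x_1 = (4·p_1/p_2)^(1/(0.5)), i.e. raised to the 2 power.
Substitute x_2 = (x_2/x_1)·x_1 into the budget: x_1* = m/(p_1 + p_2·(x_2/x_1)).
Numerically x_2/x_1 = 32.783804, so x_1* = 90/(20.04 + 14·32.783804) = 0.1879 and x_2* = 32.783804·0.1879 = 6.1596.

x_1* = 0.1879, x_2* = 6.1596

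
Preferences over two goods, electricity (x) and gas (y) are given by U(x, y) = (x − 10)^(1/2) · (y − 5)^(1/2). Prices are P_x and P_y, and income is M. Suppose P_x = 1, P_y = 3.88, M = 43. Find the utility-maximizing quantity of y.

y* = 6.7526

MRS = (y−5)/(x−10). Tangency with P_x/P_y gives y−5 = (P_x/P_y)·(x−10).
After buying the subsistence bundle (10, 5), a share 0.5 of the remaining income goes to x: x* = 10 + 0.5·(M − 10P_x − 5P_y)/P_x.
Discretionary income = 43 − 10·1 − 5·3.88 = 13.6; y* = 5 + 0.5·13.6/3.88 = 6.7526.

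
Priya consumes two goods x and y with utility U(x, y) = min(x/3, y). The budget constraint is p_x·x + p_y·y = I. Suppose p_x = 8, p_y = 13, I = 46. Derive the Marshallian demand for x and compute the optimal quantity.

Leontief preferences: the optimum is at the kink where x/3 = y/1, i.e. y = (1/3)·x.
Budget: p_x·x + p_y·(1/3)·x = I, so (3·p_x + p_y)·x = 3·I.
Demand: x*(p_x,p_y,I) = 3·I/(3·p_x + p_y), y* = I/(3·p_x + p_y).
Here 3·8 + 13 = 37, giving x* = 3.7297.

x* = 3.7297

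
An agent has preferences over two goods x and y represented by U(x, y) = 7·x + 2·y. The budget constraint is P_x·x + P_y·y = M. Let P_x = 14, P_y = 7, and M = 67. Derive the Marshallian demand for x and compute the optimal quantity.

x* = 4.7857

Numerically: x* = 4.7857, y* = 0.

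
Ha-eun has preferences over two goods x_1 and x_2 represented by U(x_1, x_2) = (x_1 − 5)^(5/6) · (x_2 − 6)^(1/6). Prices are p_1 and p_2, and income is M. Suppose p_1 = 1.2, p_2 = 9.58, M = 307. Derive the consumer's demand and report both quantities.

x_1* = 174.1111, x_2* = 10.2366

After buying the subsistence bundle (5, 6), a share 5/6 of the remaining income goes to x_1: x_1* = 5 + 5/6·(M − 5p_1 − 6p_2)/p_1.
Discretionary income = 307 − 5·1.2 − 6·9.58 = 243.52; x_1* = 5 + 5/6·243.52/1.2 = 174.1111; x_2* = 6 + 1/6·243.52/9.58 = 10.2366.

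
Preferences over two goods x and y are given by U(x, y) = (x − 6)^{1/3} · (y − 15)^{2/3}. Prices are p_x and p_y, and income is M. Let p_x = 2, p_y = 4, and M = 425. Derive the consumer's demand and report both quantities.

x* = 64.8333, y* = 73.8333

Let x' = x−6, y' = y−15. MRS = (1/2)·y'/x' = p_x/p_y.
Substituting into the budget: x* = 6 + 1/3·(M − 6·p_x − 15·p_y)/p_x, and y* = 15 + 2/3·(…)/p_y.
Discretionary income = 425 − 6·2 − 15·4 = 353; x* = 6 + 1/3·353/2 = 64.8333; y* = 15 + 2/3·353/4 = 73.8333.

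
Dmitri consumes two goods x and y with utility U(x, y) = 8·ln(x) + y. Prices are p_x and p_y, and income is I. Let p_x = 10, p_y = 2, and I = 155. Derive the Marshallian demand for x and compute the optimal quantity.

x* = 1.6

Set MRS = p_x/p_y: (8/x)/1 = p_x/p_y.
So x*(p_x,p_y) = 8·p_y/p_x, independent of income; and y* = (I − 8·p_y)/p_y.
At the given prices: x* = 8·2/10 = 1.6.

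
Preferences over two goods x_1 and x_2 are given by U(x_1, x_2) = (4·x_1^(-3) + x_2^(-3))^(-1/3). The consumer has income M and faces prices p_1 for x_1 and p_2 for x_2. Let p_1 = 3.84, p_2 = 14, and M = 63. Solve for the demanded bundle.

x_1* = 5.7251, x_2* = 2.9297

From the CES first-order condition, 4·(x_2/x_1)^(4) = p_1/p_2.
Hence x_2/x_1 = ((1/4)·p_1/p_2)^(1/(4)), i.e. raised to the 0.25 power.
Substitute x_2 = (x_2/x_1)·x_1 into the budget: x_1* = M/(p_1 + p_2·(x_2/x_1)).
Numerically x_2/x_1 = 0.511724, so x_1* = 63/(3.84 + 14·0.511724) = 5.7251 and x_2* = 0.511724·5.7251 = 2.9297.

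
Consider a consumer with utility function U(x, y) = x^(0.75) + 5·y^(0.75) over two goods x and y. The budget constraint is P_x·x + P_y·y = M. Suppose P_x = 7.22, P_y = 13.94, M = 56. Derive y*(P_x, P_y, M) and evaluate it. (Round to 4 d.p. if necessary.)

y* = 3.9715

Substitute y = (y/x)·x into the budget: x* = M/(P_x + P_y·(y/x)).
Numerically y/x = 44.975677, so x* = 56/(7.22 + 13.94·44.975677) = 0.0883 and y* = 44.975677·0.0883 = 3.9715.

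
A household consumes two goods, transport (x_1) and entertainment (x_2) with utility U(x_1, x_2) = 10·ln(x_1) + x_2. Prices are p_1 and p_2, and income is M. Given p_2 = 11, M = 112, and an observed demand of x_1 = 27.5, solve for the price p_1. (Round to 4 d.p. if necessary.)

Set MRS = p_1/p_2: (10/x_1)/1 = p_1/p_2.
So x_1*(p_1,p_2) = 10·p_2/p_1, independent of income; and x_2* = (M − 10·p_2)/p_2.
Set x_1* = 27.5 in the demand function and solve for p_1: p_1 = 4.

p_1 = 4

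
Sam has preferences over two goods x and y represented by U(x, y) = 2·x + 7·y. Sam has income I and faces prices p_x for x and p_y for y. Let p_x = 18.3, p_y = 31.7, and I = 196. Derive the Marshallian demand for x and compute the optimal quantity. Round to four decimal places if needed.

y gives more utility per dollar, so spend all income on y: y* = I/p_y, x* = 0.
Numerically: x* = 0, y* = 6.183.

x* = 0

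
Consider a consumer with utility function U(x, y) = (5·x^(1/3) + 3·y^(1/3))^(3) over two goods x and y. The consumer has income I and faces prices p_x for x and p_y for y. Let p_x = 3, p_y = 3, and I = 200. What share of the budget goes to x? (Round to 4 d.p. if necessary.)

share on x = 0.6827

From the CES first-order condition, (5/3)·(y/x)^(2/3) = p_x/p_y.
Solve for the ratio: y/x = [(3/5)·p_x/p_y]^(1.5).
With the ratio pinned down, the budget gives x* = I/(p_x + p_y·(y/x)) and y* = (y/x)·x*.
Numerically y/x = 0.464758, so x* = 200/(3 + 3·0.464758) = 45.5138 and y* = 0.464758·45.5138 = 21.1529.
Expenditure on x: 3·45.5138 = 136.5413; share = 0.6827.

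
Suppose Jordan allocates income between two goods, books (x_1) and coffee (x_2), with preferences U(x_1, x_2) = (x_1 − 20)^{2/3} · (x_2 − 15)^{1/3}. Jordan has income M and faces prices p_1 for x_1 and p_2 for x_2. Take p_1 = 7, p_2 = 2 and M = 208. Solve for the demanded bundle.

Substituting into the budget: x_1* = 20 + 2/3·(M − 20·p_1 − 15·p_2)/p_1, and x_2* = 15 + 1/3·(…)/p_2.
Discretionary income = 208 − 20·7 − 15·2 = 38; x_1* = 20 + 2/3·38/7 = 23.619; x_2* = 15 + 1/3·38/2 = 21.3333.

x_1* = 23.619, x_2* = 21.3333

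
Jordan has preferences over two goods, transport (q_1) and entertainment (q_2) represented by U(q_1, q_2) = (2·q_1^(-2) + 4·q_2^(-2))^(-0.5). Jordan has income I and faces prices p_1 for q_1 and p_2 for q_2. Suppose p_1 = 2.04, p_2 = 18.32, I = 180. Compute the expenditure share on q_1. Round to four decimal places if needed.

MRS = MU_q_1/MU_q_2 = (1/2)·(q_2/q_1)^(3). Set equal to p_1/p_2.
Solve for the ratio: q_2/q_1 = [2·p_1/p_2]^(1/3).
With the ratio pinned down, the budget gives q_1* = I/(p_1 + p_2·(q_2/q_1)) and q_2* = (q_2/q_1)·q_1*.
Numerically q_2/q_1 = 0.606147, so q_1* = 180/(2.04 + 18.32·0.606147) = 13.6938 and q_2* = 0.606147·13.6938 = 8.3005.
Expenditure on q_1: 2.04·13.6938 = 27.9354; share = 0.1552.

share on q_1 = 0.1552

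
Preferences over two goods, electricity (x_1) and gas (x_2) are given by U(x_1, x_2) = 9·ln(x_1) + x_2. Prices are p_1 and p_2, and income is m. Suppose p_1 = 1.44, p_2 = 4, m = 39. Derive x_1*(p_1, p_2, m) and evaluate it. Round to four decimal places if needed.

x_1* = 25

At the given prices: x_1* = 9·4/1.44 = 25.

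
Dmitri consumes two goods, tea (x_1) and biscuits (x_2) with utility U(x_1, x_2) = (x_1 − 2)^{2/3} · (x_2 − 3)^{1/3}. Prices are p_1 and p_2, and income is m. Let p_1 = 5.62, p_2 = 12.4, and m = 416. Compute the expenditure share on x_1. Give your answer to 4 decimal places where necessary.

This is Cobb-Douglas in (x_1−2, x_2−3): tangency gives 2/3·p_2·(x_2−3) = 1/3·p_1·(x_1−2).
Substituting into the budget: x_1* = 2 + 2/3·(m − 2·p_1 − 3·p_2)/p_1, and x_2* = 3 + 1/3·(…)/p_2.
Discretionary income = 416 − 2·5.62 − 3·12.4 = 367.56; x_1* = 2 + 2/3·367.56/5.62 = 45.6014; x_2* = 3 + 1/3·367.56/12.4 = 12.8806.
Expenditure on x_1: 5.62·45.6014 = 256.28; share = 0.6161.

share on x_1 = 0.6161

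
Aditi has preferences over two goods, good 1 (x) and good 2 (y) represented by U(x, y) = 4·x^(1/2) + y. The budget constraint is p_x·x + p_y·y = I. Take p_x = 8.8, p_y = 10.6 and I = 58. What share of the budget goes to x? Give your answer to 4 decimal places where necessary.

Utility is quasi-linear in y; the FOC for x is 2/√x = p_x/p_y.
Thus x* = (2·p_y/p_x)² — independent of I — with the rest of income spent on y.
Plugging in: x* = (2·10.6/8.8)² = 5.8037, y* = 0.6535.
Expenditure on x: 8.8·5.8037 = 51.0727; share = 0.8806.

share on x = 0.8806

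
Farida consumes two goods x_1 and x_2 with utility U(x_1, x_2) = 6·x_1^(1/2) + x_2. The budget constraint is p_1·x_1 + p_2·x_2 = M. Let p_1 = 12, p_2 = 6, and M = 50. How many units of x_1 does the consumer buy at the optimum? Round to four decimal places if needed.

x_1* = 2.25

Set MRS = p_1/p_2: 3·x_1^(−1/2) = p_1/p_2.
Thus x_1* = (3·p_2/p_1)² — independent of M — with the rest of income spent on x_2.
Plugging in: x_1* = (3·6/12)² = 2.25.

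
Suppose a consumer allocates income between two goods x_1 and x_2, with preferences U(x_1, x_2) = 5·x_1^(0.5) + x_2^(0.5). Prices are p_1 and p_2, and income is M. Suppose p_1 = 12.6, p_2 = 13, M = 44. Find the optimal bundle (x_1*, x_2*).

MU_x_1 ∝ 5·x_1^(-0.5), MU_x_2 ∝ x_2^(-0.5), so MRS = 5·(x_2/x_1)^(0.5) = p_1/p_2.
Solve for the ratio: x_2/x_1 = [(1/5)·p_1/p_2]^(2).
With the ratio pinned down, the budget gives x_1* = M/(p_1 + p_2·(x_2/x_1)) and x_2* = (x_2/x_1)·x_1*.
Numerically x_2/x_1 = 0.037576, so x_1* = 44/(12.6 + 13·0.037576) = 3.3617 and x_2* = 0.037576·3.3617 = 0.1263.

x_1* = 3.3617, x_2* = 0.1263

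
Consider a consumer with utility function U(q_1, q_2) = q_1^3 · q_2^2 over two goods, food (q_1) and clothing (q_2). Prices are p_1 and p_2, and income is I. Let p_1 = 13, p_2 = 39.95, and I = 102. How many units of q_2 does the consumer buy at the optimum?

The MRS is (3/2)·q_2/q_1. Set MRS = p_1/p_2.
Rearranging, p_2·q_2 = (2/3)·p_1·q_1. Substituting into the budget gives p_1·q_1·(1 + (2/3)) = I.
Demand: q_1*(p_1,p_2,I) = 0.6·I/p_1 and q_2* = 0.4·I/p_2.
At p_1=13, p_2=39.95, I=102: q_2* = 0.4·102/39.95 = 1.0213.

q_2* = 1.0213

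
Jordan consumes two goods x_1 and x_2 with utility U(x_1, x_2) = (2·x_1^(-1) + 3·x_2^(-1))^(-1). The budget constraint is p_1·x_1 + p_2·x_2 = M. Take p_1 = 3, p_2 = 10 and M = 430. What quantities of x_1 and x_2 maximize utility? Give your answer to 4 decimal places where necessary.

With the ratio pinned down, the budget gives x_1* = M/(p_1 + p_2·(x_2/x_1)) and x_2* = (x_2/x_1)·x_1*.
Numerically x_2/x_1 = 0.67082, so x_1* = 430/(3 + 10·0.67082) = 44.2924 and x_2* = 0.67082·44.2924 = 29.7123.

x_1* = 44.2924, x_2* = 29.7123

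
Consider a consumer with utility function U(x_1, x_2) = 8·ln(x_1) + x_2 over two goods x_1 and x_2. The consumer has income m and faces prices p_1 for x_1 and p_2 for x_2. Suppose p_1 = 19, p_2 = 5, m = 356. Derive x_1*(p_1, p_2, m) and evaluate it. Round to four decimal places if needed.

Set MRS = p_1/p_2: (8/x_1)/1 = p_1/p_2.
So x_1*(p_1,p_2) = 8·p_2/p_1, independent of income; and x_2* = (m − 8·p_2)/p_2.
At the given prices: x_1* = 8·5/19 = 2.1053.

x_1* = 2.1053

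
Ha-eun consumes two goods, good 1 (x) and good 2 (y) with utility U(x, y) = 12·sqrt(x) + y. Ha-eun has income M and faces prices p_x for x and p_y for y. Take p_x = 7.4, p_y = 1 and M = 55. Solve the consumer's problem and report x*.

x* = 0.6574

MU_x = 6/√x, MU_y = 1. Tangency: 6/√x = p_x/p_y.
Thus x* = (6·p_y/p_x)² — independent of M — with the rest of income spent on y.
Plugging in: x* = (6·1/7.4)² = 0.6574.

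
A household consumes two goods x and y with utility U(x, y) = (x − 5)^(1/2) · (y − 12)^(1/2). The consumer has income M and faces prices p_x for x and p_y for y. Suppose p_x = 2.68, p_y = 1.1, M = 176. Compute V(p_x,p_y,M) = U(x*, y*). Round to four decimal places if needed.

V = 43.5068

MRS = (y−12)/(x−5). Tangency with p_x/p_y gives y−12 = (p_x/p_y)·(x−5).
After buying the subsistence bundle (5, 12), a share 0.5 of the remaining income goes to x: x* = 5 + 0.5·(M − 5p_x − 12p_y)/p_x.
Discretionary income = 176 − 5·2.68 − 12·1.1 = 149.4; x* = 5 + 0.5·149.4/2.68 = 32.8731; y* = 12 + 0.5·149.4/1.1 = 79.9091.
Utility at the optimum: U(32.8731, 79.9091) = 43.5068.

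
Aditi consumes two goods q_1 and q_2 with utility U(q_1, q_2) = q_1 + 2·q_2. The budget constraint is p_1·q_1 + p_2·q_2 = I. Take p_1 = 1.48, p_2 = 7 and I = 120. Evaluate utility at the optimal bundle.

Linear utility — the consumer picks whichever good has higher MU/price: 1/1.48 = 0.6757 vs 2/7 = 0.2857.
q_1 gives more utility per dollar, so spend all income on q_1: q_1* = I/p_1, q_2* = 0.
Numerically: q_1* = 81.0811, q_2* = 0.
Utility at the optimum: U(81.0811, 0) = 81.0811.

V = 81.0811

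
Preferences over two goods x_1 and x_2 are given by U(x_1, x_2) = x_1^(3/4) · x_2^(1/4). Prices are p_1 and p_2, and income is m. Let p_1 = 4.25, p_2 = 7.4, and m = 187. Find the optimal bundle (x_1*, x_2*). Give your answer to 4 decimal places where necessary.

x_1* = 33, x_2* = 6.3176

Demand: x_1*(p_1,p_2,m) = 0.75·m/p_1 and x_2* = 0.25·m/p_2.
At p_1=4.25, p_2=7.4, m=187: x_1* = 0.75·187/4.25 = 33, x_2* = 6.3176.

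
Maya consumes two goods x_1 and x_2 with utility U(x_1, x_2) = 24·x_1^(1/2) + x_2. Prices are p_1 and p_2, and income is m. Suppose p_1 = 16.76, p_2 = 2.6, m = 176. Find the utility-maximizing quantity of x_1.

x_1* = 3.4655

MU_x_1 = 12/√x_1, MU_x_2 = 1. Tangency: 12/√x_1 = p_1/p_2.
Thus x_1* = (12·p_2/p_1)² — independent of m — with the rest of income spent on x_2.
Plugging in: x_1* = (12·2.6/16.76)² = 3.4655.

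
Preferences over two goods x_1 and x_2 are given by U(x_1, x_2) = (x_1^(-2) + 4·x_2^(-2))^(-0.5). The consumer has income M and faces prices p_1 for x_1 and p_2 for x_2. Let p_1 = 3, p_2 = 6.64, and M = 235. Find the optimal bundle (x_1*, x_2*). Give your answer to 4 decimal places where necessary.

x_1* = 21.1942, x_2* = 25.8159

MU_x_1 ∝ x_1^(-3), MU_x_2 ∝ 4·x_2^(-3), so MRS = (1/4)·(x_2/x_1)^(3) = p_1/p_2.
Hence x_2/x_1 = (4·p_1/p_2)^(1/(3)), i.e. raised to the 1/3 power.
With the ratio pinned down, the budget gives x_1* = M/(p_1 + p_2·(x_2/x_1)) and x_2* = (x_2/x_1)·x_1*.
Numerically x_2/x_1 = 1.218067, so x_1* = 235/(3 + 6.64·1.218067) = 21.1942 and x_2* = 1.218067·21.1942 = 25.8159.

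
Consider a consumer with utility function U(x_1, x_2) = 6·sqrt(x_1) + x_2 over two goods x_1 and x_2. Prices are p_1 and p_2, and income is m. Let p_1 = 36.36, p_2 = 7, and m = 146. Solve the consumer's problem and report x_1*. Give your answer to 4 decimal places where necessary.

x_1* = 0.3336

Utility is quasi-linear in x_2; the FOC for x_1 is 3/√x_1 = p_1/p_2.
Solve: √x_1 = 3·p_2/p_1, so x_1*(p_1,p_2) = (3·p_2/p_1)², and x_2* = (m − p_1·x_1*)/p_2.
Plugging in: x_1* = (3·7/36.36)² = 0.3336.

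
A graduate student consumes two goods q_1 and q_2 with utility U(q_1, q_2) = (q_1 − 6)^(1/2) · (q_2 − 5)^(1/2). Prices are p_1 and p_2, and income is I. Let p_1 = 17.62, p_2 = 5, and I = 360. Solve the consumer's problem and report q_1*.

MRS = (q_2−5)/(q_1−6). Tangency with p_1/p_2 gives q_2−5 = (p_1/p_2)·(q_1−6).
After buying the subsistence bundle (6, 5), a share 0.5 of the remaining income goes to q_1: q_1* = 6 + 0.5·(I − 6p_1 − 5p_2)/p_1.
Discretionary income = 360 − 6·17.62 − 5·5 = 229.28; q_1* = 6 + 0.5·229.28/17.62 = 12.5062.

q_1* = 12.5062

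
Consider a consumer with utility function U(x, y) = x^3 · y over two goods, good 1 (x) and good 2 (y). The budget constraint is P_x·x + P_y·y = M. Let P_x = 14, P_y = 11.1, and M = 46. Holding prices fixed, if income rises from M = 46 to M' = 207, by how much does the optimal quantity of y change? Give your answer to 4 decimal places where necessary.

Δy* = 3.6261

Demand: x*(P_x,P_y,M) = 0.75·M/P_x and y* = 0.25·M/P_y.
At P_x=14, P_y=11.1, M=46: y* = 0.25·46/11.1 = 1.036.
At M' = 207: y* = 4.6622. Change: 4.6622 − 1.036 = 3.6261.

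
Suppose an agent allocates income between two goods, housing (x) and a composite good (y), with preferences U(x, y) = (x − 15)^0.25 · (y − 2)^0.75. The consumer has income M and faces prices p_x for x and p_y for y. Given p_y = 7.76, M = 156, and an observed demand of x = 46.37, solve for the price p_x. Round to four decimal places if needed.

Let x' = x−15, y' = y−2. MRS = (1/3)·y'/x' = p_x/p_y.
Substituting into the budget: x* = 15 + 0.25·(M − 15·p_x − 2·p_y)/p_x, and y* = 2 + 0.75·(…)/p_y.
Set x* = 46.37 in the demand function and solve for p_x: p_x = 1.

p_x = 1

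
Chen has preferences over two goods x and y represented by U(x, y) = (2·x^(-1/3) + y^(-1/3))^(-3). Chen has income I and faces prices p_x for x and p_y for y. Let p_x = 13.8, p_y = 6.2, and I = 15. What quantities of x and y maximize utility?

x* = 0.7311, y* = 0.7921

MU_x ∝ 2·x^(-4/3), MU_y ∝ y^(-4/3), so MRS = 2·(y/x)^(4/3) = p_x/p_y.
Solve for the ratio: y/x = [(1/2)·p_x/p_y]^(0.75).
Substitute y = (y/x)·x into the budget: x* = I/(p_x + p_y·(y/x)).
Numerically y/x = 1.083535, so x* = 15/(13.8 + 6.2·1.083535) = 0.7311 and y* = 1.083535·0.7311 = 0.7921.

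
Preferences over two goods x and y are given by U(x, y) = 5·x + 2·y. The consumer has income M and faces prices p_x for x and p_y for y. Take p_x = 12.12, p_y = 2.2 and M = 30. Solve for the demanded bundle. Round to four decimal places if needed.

Linear utility — the consumer picks whichever good has higher MU/price: 5/12.12 = 0.4125 vs 2/2.2 = 0.9091.
y gives more utility per dollar, so spend all income on y: y* = M/p_y, x* = 0.
Numerically: x* = 0, y* = 13.6364.

x* = 0, y* = 13.6364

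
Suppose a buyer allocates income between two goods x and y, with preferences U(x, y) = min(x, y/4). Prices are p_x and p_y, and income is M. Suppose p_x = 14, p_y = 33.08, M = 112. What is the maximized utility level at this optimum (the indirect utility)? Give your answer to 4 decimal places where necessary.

With perfect complements, no substitution: consume in ratio x:y = 1:4.
Budget: p_x·x + p_y·4·x = M, so (p_x + 4·p_y)·x = M.
Demand: x*(p_x,p_y,M) = M/(p_x + 4·p_y), y* = 4·M/(p_x + 4·p_y).
Here 14 + 4·33.08 = 146.32, giving x* = 0.7654 and y* = 3.0618.
Utility at the optimum: U(0.7654, 3.0618) = 0.7654.

V = 0.7654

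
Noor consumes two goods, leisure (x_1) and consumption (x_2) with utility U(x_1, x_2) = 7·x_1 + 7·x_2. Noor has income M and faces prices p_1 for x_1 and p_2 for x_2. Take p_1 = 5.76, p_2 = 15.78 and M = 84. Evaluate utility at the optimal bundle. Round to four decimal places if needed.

V = 102.0833

Linear utility — the consumer picks whichever good has higher MU/price: 7/5.76 = 1.2153 vs 7/15.78 = 0.4436.
x_1 gives more utility per dollar, so spend all income on x_1: x_1* = M/p_1, x_2* = 0.
Numerically: x_1* = 14.5833, x_2* = 0.
Utility at the optimum: U(14.5833, 0) = 102.0833.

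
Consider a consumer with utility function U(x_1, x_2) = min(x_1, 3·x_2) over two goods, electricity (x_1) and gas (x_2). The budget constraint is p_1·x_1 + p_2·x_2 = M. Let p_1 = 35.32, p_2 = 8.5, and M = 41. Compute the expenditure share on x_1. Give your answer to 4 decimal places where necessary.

share on x_1 = 0.9257

With perfect complements, no substitution: consume in ratio x_1:x_2 = 3:1.
Budget: p_1·x_1 + p_2·(1/3)·x_1 = M, so (3·p_1 + p_2)·x_1 = 3·M.
Demand: x_1*(p_1,p_2,M) = 3·M/(3·p_1 + p_2), x_2* = M/(3·p_1 + p_2).
Here 3·35.32 + 8.5 = 114.46, giving x_1* = 1.0746 and x_2* = 0.3582.
Expenditure on x_1: 35.32·1.0746 = 37.9553; share = 0.9257.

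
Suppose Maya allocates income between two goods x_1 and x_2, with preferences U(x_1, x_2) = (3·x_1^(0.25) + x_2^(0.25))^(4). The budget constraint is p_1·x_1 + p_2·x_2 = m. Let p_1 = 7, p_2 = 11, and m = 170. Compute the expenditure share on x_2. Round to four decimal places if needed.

share on x_2 = 0.1658

With the ratio pinned down, the budget gives x_1* = m/(p_1 + p_2·(x_2/x_1)) and x_2* = (x_2/x_1)·x_1*.
Numerically x_2/x_1 = 0.126506, so x_1* = 170/(7 + 11·0.126506) = 20.2584 and x_2* = 0.126506·20.2584 = 2.5628.
Expenditure on x_2: 11·2.5628 = 28.191; share = 0.1658.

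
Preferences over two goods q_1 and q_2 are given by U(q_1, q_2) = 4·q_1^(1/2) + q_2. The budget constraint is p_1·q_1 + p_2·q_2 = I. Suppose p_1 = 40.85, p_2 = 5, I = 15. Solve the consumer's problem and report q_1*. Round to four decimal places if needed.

q_1* = 0.0599

Utility is quasi-linear in q_2; the FOC for q_1 is 2/√q_1 = p_1/p_2.
Thus q_1* = (2·p_2/p_1)² — independent of I — with the rest of income spent on q_2.
Plugging in: q_1* = (2·5/40.85)² = 0.0599.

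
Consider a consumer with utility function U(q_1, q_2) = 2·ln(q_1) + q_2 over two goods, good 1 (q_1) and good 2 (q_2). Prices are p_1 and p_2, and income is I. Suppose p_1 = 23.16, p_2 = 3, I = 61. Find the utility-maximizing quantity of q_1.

q_1* = 0.2591

So q_1*(p_1,p_2) = 2·p_2/p_1, independent of income; and q_2* = (I − 2·p_2)/p_2.
At the given prices: q_1* = 2·3/23.16 = 0.2591.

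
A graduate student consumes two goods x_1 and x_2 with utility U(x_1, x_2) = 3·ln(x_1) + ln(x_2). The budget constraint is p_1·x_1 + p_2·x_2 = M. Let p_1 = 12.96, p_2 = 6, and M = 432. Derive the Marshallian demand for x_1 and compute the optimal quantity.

x_1* = 25

At p_1=12.96, p_2=6, M=432: x_1* = 0.75·432/12.96 = 25.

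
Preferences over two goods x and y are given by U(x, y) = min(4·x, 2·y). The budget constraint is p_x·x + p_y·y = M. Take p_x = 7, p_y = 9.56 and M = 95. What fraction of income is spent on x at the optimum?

share on x = 0.268

With perfect complements, no substitution: consume in ratio x:y = 2:4.
Budget: p_x·x + p_y·2·x = M, so (2·p_x + 4·p_y)·x = 2·M.
Demand: x*(p_x,p_y,M) = 2·M/(2·p_x + 4·p_y), y* = 4·M/(2·p_x + 4·p_y).
Here 2·7 + 4·9.56 = 52.24, giving x* = 3.6371 and y* = 7.2741.
Expenditure on x: 7·3.6371 = 25.4594; share = 0.268.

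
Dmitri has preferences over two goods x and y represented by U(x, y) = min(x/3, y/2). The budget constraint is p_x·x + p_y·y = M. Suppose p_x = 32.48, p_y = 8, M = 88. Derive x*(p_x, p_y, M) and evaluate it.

With perfect complements, no substitution: consume in ratio x:y = 3:2.
Budget: p_x·x + p_y·(2/3)·x = M, so (3·p_x + 2·p_y)·x = 3·M.
Demand: x*(p_x,p_y,M) = 3·M/(3·p_x + 2·p_y), y* = 2·M/(3·p_x + 2·p_y).
Here 3·32.48 + 2·8 = 113.44, giving x* = 2.3272.

x* = 2.3272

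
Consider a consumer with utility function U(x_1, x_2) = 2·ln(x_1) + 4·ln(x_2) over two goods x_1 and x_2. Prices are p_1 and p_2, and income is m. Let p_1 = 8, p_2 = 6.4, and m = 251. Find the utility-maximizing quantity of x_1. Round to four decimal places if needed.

The MRS is (1/2)·x_2/x_1. Set MRS = p_1/p_2.
So 2·p_2·x_2 = 4·p_1·x_1; combined with the budget, a share 1/3 of income goes to x_1.
Demand: x_1*(p_1,p_2,m) = 1/3·m/p_1 and x_2* = 2/3·m/p_2.
At p_1=8, p_2=6.4, m=251: x_1* = 1/3·251/8 = 10.4583.

x_1* = 10.4583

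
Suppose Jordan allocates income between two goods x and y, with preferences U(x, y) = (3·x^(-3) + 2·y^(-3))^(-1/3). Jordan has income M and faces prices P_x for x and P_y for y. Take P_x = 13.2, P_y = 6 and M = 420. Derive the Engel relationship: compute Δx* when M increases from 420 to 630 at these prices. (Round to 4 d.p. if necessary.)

Δx* = 10.6045

MU_x ∝ 3·x^(-4), MU_y ∝ 2·y^(-4), so MRS = (3/2)·(y/x)^(4) = P_x/P_y.
Solve for the ratio: y/x = [(2/3)·P_x/P_y]^(0.25).
Substitute y = (y/x)·x into the budget: x* = M/(P_x + P_y·(y/x)).
Numerically y/x = 1.100482, so x* = 420/(13.2 + 6·1.100482) = 21.209.
At M' = 630: x* = 31.8135. Change: 31.8135 − 21.209 = 10.6045.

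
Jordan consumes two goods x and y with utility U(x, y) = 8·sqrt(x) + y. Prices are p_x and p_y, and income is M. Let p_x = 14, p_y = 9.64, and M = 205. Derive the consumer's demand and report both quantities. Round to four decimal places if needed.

Plugging in: x* = (4·9.64/14)² = 7.5861, y* = 10.2484.

x* = 7.5861, y* = 10.2484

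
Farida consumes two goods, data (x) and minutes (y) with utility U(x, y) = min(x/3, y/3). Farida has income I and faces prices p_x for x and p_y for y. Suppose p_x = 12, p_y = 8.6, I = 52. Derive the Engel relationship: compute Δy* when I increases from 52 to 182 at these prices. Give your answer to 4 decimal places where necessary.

With perfect complements, no substitution: consume in ratio x:y = 3:3.
Budget: p_x·x + p_y·x = I, so (3·p_x + 3·p_y)·x = 3·I.
Demand: x*(p_x,p_y,I) = 3·I/(3·p_x + 3·p_y), y* = 3·I/(3·p_x + 3·p_y).
Here 3·12 + 3·8.6 = 61.8, giving y* = 2.5243.
At I' = 182: y* = 8.835. Change: 8.835 − 2.5243 = 6.3107.

Δy* = 6.3107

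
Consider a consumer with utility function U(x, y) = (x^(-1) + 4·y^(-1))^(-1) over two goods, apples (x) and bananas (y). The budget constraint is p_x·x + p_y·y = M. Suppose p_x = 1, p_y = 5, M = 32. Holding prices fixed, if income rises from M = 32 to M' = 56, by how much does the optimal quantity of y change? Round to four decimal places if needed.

MRS = MU_x/MU_y = (1/4)·(y/x)^(2). Set equal to p_x/p_y.
Solve for the ratio: y/x = [4·p_x/p_y]^(0.5).
Substitute y = (y/x)·x into the budget: x* = M/(p_x + p_y·(y/x)).
Numerically y/x = 0.894427, so x* = 32/(1 + 5·0.894427) = 5.8478 and y* = 0.894427·5.8478 = 5.2304.
At M' = 56: y* = 9.1533. Change: 9.1533 − 5.2304 = 3.9228.

Δy* = 3.9228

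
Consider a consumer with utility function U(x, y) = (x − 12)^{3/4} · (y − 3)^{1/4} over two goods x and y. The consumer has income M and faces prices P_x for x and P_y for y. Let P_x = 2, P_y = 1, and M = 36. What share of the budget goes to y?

This is Cobb-Douglas in (x−12, y−3): tangency gives 0.75·P_y·(y−3) = 0.25·P_x·(x−12).
Substituting into the budget: x* = 12 + 0.75·(M − 12·P_x − 3·P_y)/P_x, and y* = 3 + 0.25·(…)/P_y.
Discretionary income = 36 − 12·2 − 3·1 = 9; x* = 12 + 0.75·9/2 = 15.375; y* = 3 + 0.25·9/1 = 5.25.
Expenditure on y: 1·5.25 = 5.25; share = 0.1458.

share on y = 0.1458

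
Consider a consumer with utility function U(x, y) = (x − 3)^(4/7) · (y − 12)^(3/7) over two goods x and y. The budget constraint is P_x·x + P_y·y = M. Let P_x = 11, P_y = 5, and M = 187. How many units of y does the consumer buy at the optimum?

After buying the subsistence bundle (3, 12), a share 4/7 of the remaining income goes to x: x* = 3 + 4/7·(M − 3P_x − 12P_y)/P_x.
Discretionary income = 187 − 3·11 − 12·5 = 94; y* = 12 + 3/7·94/5 = 20.0571.

y* = 20.0571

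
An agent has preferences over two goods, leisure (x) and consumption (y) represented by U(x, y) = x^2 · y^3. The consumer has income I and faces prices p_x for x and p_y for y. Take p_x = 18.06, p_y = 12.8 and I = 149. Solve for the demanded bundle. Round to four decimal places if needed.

x* = 3.3001, y* = 6.9844

Tangency: MRS = (2/3)·y/x = p_x/p_y.
So 2·p_y·y = 3·p_x·x; combined with the budget, a share 0.4 of income goes to x.
Demand: x*(p_x,p_y,I) = 0.4·I/p_x and y* = 0.6·I/p_y.
At p_x=18.06, p_y=12.8, I=149: x* = 0.4·149/18.06 = 3.3001, y* = 6.9844.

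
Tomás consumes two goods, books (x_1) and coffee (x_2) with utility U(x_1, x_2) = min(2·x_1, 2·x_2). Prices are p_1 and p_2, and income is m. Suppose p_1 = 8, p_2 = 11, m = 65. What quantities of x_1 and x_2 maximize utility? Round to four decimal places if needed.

Here 2·8 + 2·11 = 38, giving x_1* = 3.4211 and x_2* = 3.4211.

x_1* = 3.4211, x_2* = 3.4211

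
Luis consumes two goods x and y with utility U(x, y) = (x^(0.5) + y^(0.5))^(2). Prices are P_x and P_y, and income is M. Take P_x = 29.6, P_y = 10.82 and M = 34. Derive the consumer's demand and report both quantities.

x* = 0.3075, y* = 2.3012

MU_x ∝ x^(-0.5), MU_y ∝ y^(-0.5), so MRS = (y/x)^(0.5) = P_x/P_y.
Solve for the ratio: y/x = [P_x/P_y]^(2).
Substitute y = (y/x)·x into the budget: x* = M/(P_x + P_y·(y/x)).
Numerically y/x = 7.483916, so x* = 34/(29.6 + 10.82·7.483916) = 0.3075 and y* = 7.483916·0.3075 = 2.3012.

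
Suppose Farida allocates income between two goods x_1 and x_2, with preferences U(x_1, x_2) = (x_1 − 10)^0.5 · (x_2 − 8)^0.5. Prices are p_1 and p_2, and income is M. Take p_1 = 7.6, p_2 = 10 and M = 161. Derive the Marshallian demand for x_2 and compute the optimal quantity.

MRS = (x_2−8)/(x_1−10). Tangency with p_1/p_2 gives x_2−8 = (p_1/p_2)·(x_1−10).
Substituting into the budget: x_1* = 10 + 0.5·(M − 10·p_1 − 8·p_2)/p_1, and x_2* = 8 + 0.5·(…)/p_2.
Discretionary income = 161 − 10·7.6 − 8·10 = 5; x_2* = 8 + 0.5·5/10 = 8.25.

x_2* = 8.25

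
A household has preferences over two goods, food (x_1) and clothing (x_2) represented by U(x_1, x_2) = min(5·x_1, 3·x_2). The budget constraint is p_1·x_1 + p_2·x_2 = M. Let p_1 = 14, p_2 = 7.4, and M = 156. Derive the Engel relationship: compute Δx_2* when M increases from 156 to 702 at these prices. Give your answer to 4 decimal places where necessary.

Δx_2* = 34.557

With perfect complements, no substitution: consume in ratio x_1:x_2 = 3:5.
Budget: p_1·x_1 + p_2·(5/3)·x_1 = M, so (3·p_1 + 5·p_2)·x_1 = 3·M.
Demand: x_1*(p_1,p_2,M) = 3·M/(3·p_1 + 5·p_2), x_2* = 5·M/(3·p_1 + 5·p_2).
Here 3·14 + 5·7.4 = 79, giving x_2* = 9.8734.
At M' = 702: x_2* = 44.4304. Change: 44.4304 − 9.8734 = 34.557.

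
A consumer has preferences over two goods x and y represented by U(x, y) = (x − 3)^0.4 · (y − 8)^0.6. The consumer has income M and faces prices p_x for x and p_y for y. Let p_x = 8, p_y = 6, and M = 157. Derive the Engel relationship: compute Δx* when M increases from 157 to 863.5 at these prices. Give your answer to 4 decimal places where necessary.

Δx* = 35.325

This is Cobb-Douglas in (x−3, y−8): tangency gives 0.4·p_y·(y−8) = 0.6·p_x·(x−3).
After buying the subsistence bundle (3, 8), a share 0.4 of the remaining income goes to x: x* = 3 + 0.4·(M − 3p_x − 8p_y)/p_x.
Discretionary income = 157 − 3·8 − 8·6 = 85; x* = 3 + 0.4·85/8 = 7.25.
At M' = 863.5: x* = 42.575. Change: 42.575 − 7.25 = 35.325.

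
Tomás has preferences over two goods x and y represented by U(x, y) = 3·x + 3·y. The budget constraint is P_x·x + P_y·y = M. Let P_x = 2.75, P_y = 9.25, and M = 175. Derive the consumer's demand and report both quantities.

x* = 63.6364, y* = 0

Linear utility — the consumer picks whichever good has higher MU/price: 3/2.75 = 1.0909 vs 3/9.25 = 0.3243.
x gives more utility per dollar, so spend all income on x: x* = M/P_x, y* = 0.
Numerically: x* = 63.6364, y* = 0.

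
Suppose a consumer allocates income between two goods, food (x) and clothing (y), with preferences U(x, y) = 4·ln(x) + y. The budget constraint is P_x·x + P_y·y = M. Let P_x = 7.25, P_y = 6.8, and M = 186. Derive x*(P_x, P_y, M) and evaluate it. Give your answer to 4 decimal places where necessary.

Set MRS = P_x/P_y: (4/x)/1 = P_x/P_y.
So x*(P_x,P_y) = 4·P_y/P_x, independent of income; and y* = (M − 4·P_y)/P_y.
At the given prices: x* = 4·6.8/7.25 = 3.7517.

x* = 3.7517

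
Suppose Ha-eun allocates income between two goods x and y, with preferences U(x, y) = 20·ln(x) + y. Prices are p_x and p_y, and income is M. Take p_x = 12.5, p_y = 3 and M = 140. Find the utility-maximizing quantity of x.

Set MRS = p_x/p_y: (20/x)/1 = p_x/p_y.
So x*(p_x,p_y) = 20·p_y/p_x, independent of income; and y* = (M − 20·p_y)/p_y.
At the given prices: x* = 20·3/12.5 = 4.8.

x* = 4.8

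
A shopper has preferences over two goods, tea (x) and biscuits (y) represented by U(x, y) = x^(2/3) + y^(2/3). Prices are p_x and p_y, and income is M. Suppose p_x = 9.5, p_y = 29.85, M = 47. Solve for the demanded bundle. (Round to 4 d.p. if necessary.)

x* = 4.4923, y* = 0.1448

MU_x ∝ x^(-1/3), MU_y ∝ y^(-1/3), so MRS = (y/x)^(1/3) = p_x/p_y.
Solve for the ratio: y/x = [p_x/p_y]^(3).
Substitute y = (y/x)·x into the budget: x* = M/(p_x + p_y·(y/x)).
Numerically y/x = 0.032236, so x* = 47/(9.5 + 29.85·0.032236) = 4.4923 and y* = 0.032236·4.4923 = 0.1448.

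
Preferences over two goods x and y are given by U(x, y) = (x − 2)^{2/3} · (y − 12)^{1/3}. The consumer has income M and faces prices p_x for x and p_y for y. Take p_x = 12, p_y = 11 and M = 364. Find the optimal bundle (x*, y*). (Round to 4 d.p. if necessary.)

x* = 13.5556, y* = 18.303

MRS = 2·(y−12)/(x−2). Tangency with p_x/p_y gives y−12 = (1/2)·(p_x/p_y)·(x−2).
Substituting into the budget: x* = 2 + 2/3·(M − 2·p_x − 12·p_y)/p_x, and y* = 12 + 1/3·(…)/p_y.
Discretionary income = 364 − 2·12 − 12·11 = 208; x* = 2 + 2/3·208/12 = 13.5556; y* = 12 + 1/3·208/11 = 18.303.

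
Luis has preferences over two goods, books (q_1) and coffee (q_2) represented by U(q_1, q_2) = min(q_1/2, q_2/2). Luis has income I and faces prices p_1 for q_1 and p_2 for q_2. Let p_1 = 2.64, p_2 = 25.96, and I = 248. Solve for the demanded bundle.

With perfect complements, no substitution: consume in ratio q_1:q_2 = 2:2.
Budget: p_1·q_1 + p_2·q_1 = I, so (2·p_1 + 2·p_2)·q_1 = 2·I.
Demand: q_1*(p_1,p_2,I) = 2·I/(2·p_1 + 2·p_2), q_2* = 2·I/(2·p_1 + 2·p_2).
Here 2·2.64 + 2·25.96 = 57.2, giving q_1* = 8.6713 and q_2* = 8.6713.

q_1* = 8.6713, q_2* = 8.6713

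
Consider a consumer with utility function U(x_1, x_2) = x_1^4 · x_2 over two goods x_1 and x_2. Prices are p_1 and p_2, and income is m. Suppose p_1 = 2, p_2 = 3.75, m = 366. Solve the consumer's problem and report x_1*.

The MRS is 4·x_2/x_1. Set MRS = p_1/p_2.
Rearranging, p_2·x_2 = (1/4)·p_1·x_1. Substituting into the budget gives p_1·x_1·(1 + (1/4)) = m.
Demand: x_1*(p_1,p_2,m) = 0.8·m/p_1 and x_2* = 0.2·m/p_2.
At p_1=2, p_2=3.75, m=366: x_1* = 0.8·366/2 = 146.4.

x_1* = 146.4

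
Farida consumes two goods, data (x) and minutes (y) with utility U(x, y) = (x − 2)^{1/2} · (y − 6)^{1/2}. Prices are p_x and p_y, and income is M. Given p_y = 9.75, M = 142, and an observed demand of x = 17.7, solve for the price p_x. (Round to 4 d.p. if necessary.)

p_x = 2.5

This is Cobb-Douglas in (x−2, y−6): tangency gives 0.5·p_y·(y−6) = 0.5·p_x·(x−2).
After buying the subsistence bundle (2, 6), a share 0.5 of the remaining income goes to x: x* = 2 + 0.5·(M − 2p_x − 6p_y)/p_x.
Set x* = 17.7 in the demand function and solve for p_x: p_x = 2.5.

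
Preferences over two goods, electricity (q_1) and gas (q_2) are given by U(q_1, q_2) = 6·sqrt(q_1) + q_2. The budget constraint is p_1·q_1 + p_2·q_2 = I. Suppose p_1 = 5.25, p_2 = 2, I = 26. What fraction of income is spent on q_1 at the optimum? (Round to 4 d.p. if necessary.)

share on q_1 = 0.2637

Solve: √q_1 = 3·p_2/p_1, so q_1*(p_1,p_2) = (3·p_2/p_1)², and q_2* = (I − p_1·q_1*)/p_2.
Plugging in: q_1* = (3·2/5.25)² = 1.3061, q_2* = 9.5714.
Expenditure on q_1: 5.25·1.3061 = 6.8571; share = 0.2637.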